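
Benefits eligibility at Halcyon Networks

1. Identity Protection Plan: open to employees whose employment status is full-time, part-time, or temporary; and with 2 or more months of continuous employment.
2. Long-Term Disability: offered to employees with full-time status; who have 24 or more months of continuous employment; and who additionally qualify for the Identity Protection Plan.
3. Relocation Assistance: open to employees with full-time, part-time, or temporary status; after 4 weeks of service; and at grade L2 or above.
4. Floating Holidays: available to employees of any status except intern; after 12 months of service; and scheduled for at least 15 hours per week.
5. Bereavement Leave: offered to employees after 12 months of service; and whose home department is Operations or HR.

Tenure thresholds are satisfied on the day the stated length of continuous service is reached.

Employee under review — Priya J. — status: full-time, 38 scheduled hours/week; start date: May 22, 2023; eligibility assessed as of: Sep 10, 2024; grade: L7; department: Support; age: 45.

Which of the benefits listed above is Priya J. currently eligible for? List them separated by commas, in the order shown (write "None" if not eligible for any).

Identity Protection Plan, Relocation Assistance, Floating Holidays

Service from May 22, 2023 to Sep 10, 2024: 477 days.
Identity Protection Plan — status full-time ✓; service 477 days ≥ 2 months (≈60 days) ✓ → eligible.
Long-Term Disability — status full-time ✓; service 477 days < 24 months (≈720 days) ✗ → not eligible.
Relocation Assistance — status full-time ✓; service 477 days ≥ 4 weeks (≈28 days) ✓; grade L7 ≥ L2 ✓ → eligible.
Floating Holidays — status full-time ✓ (not excluded); service 477 days ≥ 12 months (≈360 days) ✓; 38 hrs/wk ≥ 15 ✓ → eligible.
Bereavement Leave — service 477 days ≥ 12 months (≈360 days) ✓; dept Support ✗ → not eligible.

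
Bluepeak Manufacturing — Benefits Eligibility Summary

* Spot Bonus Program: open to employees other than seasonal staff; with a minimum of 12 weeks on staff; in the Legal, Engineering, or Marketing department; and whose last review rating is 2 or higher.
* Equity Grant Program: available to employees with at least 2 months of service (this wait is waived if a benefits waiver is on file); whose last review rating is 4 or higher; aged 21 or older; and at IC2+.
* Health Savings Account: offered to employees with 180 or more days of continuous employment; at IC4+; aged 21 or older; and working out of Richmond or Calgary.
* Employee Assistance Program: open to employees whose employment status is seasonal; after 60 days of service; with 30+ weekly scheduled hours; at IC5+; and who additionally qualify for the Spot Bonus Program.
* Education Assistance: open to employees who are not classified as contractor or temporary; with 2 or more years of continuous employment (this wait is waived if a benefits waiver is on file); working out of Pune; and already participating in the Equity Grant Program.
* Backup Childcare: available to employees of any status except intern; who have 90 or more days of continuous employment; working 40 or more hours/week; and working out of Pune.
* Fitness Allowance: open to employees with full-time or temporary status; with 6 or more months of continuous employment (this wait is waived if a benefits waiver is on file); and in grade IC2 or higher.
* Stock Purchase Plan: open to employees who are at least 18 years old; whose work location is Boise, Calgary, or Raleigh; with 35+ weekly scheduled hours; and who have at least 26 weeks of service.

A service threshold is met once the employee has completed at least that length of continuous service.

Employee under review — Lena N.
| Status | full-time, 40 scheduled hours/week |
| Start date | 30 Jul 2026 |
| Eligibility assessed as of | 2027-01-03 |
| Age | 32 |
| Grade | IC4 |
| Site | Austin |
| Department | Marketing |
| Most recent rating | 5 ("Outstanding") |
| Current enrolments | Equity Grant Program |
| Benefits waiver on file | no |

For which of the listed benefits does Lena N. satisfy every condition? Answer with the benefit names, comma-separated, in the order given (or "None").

Service from 30 Jul 2026 to 2027-01-03: 157 days.
Spot Bonus Program — status full-time ✓ (not excluded); service 157 days ≥ 12 weeks (≈84 days) ✓; dept Marketing ✓; rating 5 ≥ 2 ✓ → eligible.
Equity Grant Program — no waiver, service 157 days ≥ 2 months (≈60 days) ✓; rating 5 ≥ 4 ✓; age 32 ≥ 21 ✓; grade IC4 ≥ IC2 ✓ → eligible.
Health Savings Account — service 157 days < 180 days ✗ → not eligible.
Employee Assistance Program — status full-time ✗ (requires seasonal) → not eligible.
Education Assistance — status full-time ✓ (not excluded); no waiver, service 157 days < 2 years (≈730 days) ✗ → not eligible.
Backup Childcare — status full-time ✓ (not excluded); service 157 days ≥ 90 days ✓; 40 hrs/wk ≥ 40 ✓; site Austin ✗ (not Pune) → not eligible.
Fitness Allowance — status full-time ✓; no waiver, service 157 days < 6 months (≈180 days) ✗ → not eligible.
Stock Purchase Plan — age 32 ≥ 18 ✓; site Austin ✗ (not Boise, Calgary, or Raleigh) → not eligible.

Spot Bonus Program, Equity Grant Program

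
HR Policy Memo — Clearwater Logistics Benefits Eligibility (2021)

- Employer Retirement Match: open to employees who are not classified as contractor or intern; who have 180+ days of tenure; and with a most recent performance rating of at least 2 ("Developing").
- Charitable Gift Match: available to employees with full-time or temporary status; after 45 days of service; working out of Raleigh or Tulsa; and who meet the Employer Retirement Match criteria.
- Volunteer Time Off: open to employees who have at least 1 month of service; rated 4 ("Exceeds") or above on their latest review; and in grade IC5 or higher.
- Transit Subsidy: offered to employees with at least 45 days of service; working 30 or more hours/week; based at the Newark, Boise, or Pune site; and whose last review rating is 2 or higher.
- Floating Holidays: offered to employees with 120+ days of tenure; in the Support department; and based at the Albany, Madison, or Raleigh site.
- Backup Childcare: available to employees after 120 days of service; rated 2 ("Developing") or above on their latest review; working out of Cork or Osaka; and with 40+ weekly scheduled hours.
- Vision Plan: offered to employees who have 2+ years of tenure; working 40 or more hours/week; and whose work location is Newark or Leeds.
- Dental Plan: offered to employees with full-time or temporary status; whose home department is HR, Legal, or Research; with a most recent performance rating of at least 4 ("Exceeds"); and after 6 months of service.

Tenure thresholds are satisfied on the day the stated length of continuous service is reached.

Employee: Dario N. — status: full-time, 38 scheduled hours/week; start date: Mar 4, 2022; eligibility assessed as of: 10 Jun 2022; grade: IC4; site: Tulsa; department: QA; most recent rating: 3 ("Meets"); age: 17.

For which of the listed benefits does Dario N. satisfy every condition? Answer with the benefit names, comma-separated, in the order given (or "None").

None

Service from Mar 4, 2022 to 10 Jun 2022: 98 days.
Employer Retirement Match — status full-time ✓ (not excluded); service 98 days < 180 days ✗ → not eligible.
Charitable Gift Match — status full-time ✓; service 98 days ≥ 45 days ✓; site Tulsa ✓; not eligible for Employer Retirement Match ✗ → not eligible.
Volunteer Time Off — service 98 days ≥ 1 month (≈30 days) ✓; rating 3 < 4 ✗ → not eligible.
Transit Subsidy — service 98 days ≥ 45 days ✓; 38 hrs/wk ≥ 30 ✓; site Tulsa ✗ (not Newark, Boise, or Pune) → not eligible.
Floating Holidays — service 98 days < 120 days ✗ → not eligible.
Backup Childcare — service 98 days < 120 days ✗ → not eligible.
Vision Plan — service 98 days < 2 years (≈730 days) ✗ → not eligible.
Dental Plan — status full-time ✓; dept QA ✗ → not eligible.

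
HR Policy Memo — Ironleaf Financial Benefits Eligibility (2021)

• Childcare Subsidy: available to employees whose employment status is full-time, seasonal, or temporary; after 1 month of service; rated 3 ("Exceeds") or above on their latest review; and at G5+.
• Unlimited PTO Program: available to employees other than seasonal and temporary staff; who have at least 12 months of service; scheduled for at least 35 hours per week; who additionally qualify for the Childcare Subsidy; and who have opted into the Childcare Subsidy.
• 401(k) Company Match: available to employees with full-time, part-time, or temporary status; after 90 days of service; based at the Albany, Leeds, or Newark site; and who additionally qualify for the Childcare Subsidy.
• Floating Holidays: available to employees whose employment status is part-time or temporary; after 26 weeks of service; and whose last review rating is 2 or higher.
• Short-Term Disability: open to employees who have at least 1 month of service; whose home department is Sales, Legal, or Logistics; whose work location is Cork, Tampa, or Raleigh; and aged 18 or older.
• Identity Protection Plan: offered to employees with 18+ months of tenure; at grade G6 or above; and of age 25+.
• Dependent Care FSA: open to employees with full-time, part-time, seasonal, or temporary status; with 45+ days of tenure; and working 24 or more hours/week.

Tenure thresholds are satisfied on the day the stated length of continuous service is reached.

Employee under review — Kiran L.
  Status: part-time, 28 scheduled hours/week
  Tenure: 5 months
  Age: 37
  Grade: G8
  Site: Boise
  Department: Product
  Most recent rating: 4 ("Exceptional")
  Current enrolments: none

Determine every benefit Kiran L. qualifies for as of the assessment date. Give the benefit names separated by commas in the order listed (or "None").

Childcare Subsidy — status part-time ✗ (requires full-time, seasonal, or temporary) → not eligible.
Unlimited PTO Program — status part-time ✓ (not excluded); service 5 months < 12 months ✗ → not eligible.
401(k) Company Match — status part-time ✓; service 5 months ≥ 90 days ✓; site Boise ✗ (not Albany, Leeds, or Newark) → not eligible.
Floating Holidays — status part-time ✓; service 5 months < 26 weeks (≈182 days) ✗ → not eligible.
Short-Term Disability — service 5 months ≥ 1 month ✓; dept Product ✗ → not eligible.
Identity Protection Plan — service 5 months < 18 months ✗ → not eligible.
Dependent Care FSA — status part-time ✓; service 5 months ≥ 45 days ✓; 28 hrs/wk ≥ 24 ✓ → eligible.

Dependent Care FSA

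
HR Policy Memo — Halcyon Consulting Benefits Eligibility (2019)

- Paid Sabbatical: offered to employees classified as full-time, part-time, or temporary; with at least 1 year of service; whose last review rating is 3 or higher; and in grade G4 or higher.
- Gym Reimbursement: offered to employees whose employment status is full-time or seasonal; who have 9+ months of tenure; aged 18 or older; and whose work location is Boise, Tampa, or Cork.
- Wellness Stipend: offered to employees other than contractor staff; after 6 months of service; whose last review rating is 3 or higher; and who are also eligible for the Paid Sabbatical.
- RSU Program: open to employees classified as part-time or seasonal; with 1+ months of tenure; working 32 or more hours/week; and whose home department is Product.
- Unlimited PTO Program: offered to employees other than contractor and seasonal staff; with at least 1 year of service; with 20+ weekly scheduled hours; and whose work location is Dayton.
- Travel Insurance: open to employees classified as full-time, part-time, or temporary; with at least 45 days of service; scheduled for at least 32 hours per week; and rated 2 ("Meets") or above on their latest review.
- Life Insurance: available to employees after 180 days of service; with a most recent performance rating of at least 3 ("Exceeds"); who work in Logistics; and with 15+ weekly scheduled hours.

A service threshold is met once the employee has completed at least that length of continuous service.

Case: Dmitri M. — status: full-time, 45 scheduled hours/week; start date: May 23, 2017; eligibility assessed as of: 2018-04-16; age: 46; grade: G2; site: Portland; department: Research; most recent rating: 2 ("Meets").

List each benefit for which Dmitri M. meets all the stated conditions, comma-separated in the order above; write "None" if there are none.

Service from May 23, 2017 to 2018-04-16: 328 days.
Paid Sabbatical — status full-time ✓; service 328 days < 1 year (≈365 days) ✗ → not eligible.
Gym Reimbursement — status full-time ✓; service 328 days ≥ 9 months (≈270 days) ✓; age 46 ≥ 18 ✓; site Portland ✗ (not Boise, Tampa, or Cork) → not eligible.
Wellness Stipend — status full-time ✓ (not excluded); service 328 days ≥ 6 months (≈180 days) ✓; rating 2 < 3 ✗ → not eligible.
RSU Program — status full-time ✗ (requires part-time or seasonal) → not eligible.
Unlimited PTO Program — status full-time ✓ (not excluded); service 328 days < 1 year (≈365 days) ✗ → not eligible.
Travel Insurance — status full-time ✓; service 328 days ≥ 45 days ✓; 45 hrs/wk ≥ 32 ✓; rating 2 ≥ 2 ✓ → eligible.
Life Insurance — service 328 days ≥ 180 days ✓; rating 2 < 3 ✗ → not eligible.

Travel Insurance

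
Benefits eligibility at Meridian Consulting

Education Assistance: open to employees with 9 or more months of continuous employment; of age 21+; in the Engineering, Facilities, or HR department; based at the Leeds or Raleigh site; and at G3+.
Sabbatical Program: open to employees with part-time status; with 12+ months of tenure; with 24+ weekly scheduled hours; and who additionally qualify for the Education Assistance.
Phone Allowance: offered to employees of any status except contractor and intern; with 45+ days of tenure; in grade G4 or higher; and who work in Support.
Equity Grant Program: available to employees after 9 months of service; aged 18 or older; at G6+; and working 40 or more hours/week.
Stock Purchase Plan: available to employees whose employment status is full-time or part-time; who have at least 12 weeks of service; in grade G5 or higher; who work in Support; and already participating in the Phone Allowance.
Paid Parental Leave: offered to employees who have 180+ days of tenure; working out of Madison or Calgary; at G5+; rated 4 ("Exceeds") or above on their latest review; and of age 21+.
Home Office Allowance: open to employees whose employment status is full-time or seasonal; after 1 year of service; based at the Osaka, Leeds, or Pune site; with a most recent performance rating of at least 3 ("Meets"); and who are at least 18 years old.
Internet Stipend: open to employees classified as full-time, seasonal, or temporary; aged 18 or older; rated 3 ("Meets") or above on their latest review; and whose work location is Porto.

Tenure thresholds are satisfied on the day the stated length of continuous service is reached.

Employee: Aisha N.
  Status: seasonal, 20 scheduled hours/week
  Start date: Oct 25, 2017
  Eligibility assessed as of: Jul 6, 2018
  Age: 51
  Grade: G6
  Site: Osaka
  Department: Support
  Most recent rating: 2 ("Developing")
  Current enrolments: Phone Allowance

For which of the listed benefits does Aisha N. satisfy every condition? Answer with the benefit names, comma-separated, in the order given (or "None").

Phone Allowance

Service from Oct 25, 2017 to Jul 6, 2018: 254 days.
Education Assistance — service 254 days < 9 months (≈270 days) ✗ → not eligible.
Sabbatical Program — status seasonal ✗ (requires part-time) → not eligible.
Phone Allowance — status seasonal ✓ (not excluded); service 254 days ≥ 45 days ✓; grade G6 ≥ G4 ✓; dept Support ✓ → eligible.
Equity Grant Program — service 254 days < 9 months (≈270 days) ✗ → not eligible.
Stock Purchase Plan — status seasonal ✗ (requires full-time or part-time) → not eligible.
Paid Parental Leave — service 254 days ≥ 180 days ✓; site Osaka ✗ (not Madison or Calgary) → not eligible.
Home Office Allowance — status seasonal ✓; service 254 days < 1 year (≈365 days) ✗ → not eligible.
Internet Stipend — status seasonal ✓; age 51 ≥ 18 ✓; rating 2 < 3 ✗ → not eligible.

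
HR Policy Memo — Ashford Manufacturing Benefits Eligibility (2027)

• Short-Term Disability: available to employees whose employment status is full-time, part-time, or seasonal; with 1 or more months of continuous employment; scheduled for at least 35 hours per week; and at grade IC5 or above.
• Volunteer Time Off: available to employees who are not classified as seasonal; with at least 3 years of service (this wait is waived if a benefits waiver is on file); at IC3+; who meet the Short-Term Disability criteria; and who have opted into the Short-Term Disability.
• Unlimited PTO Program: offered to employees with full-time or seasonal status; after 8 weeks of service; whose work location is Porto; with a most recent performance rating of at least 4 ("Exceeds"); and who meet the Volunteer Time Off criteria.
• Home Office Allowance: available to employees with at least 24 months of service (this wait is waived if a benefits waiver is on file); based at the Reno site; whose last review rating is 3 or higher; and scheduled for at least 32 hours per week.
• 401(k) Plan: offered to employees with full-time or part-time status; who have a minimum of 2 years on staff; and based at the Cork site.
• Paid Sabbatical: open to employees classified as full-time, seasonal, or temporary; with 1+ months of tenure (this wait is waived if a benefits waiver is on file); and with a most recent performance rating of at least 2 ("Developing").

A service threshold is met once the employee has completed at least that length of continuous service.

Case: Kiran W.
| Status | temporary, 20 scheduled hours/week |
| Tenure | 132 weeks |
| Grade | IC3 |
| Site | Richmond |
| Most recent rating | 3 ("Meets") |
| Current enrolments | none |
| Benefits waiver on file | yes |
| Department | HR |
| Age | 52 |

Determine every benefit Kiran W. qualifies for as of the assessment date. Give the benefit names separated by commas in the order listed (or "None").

Short-Term Disability — status temporary ✗ (requires full-time, part-time, or seasonal) → not eligible.
Volunteer Time Off — status temporary ✓ (not excluded); benefits waiver on file ✓; grade IC3 ≥ IC3 ✓; not eligible for Short-Term Disability ✗ → not eligible.
Unlimited PTO Program — status temporary ✗ (requires full-time or seasonal) → not eligible.
Home Office Allowance — benefits waiver on file ✓; site Richmond ✗ (not Reno) → not eligible.
401(k) Plan — status temporary ✗ (requires full-time or part-time) → not eligible.
Paid Sabbatical — status temporary ✓; benefits waiver on file ✓; rating 3 ≥ 2 ✓ → eligible.

Paid Sabbatical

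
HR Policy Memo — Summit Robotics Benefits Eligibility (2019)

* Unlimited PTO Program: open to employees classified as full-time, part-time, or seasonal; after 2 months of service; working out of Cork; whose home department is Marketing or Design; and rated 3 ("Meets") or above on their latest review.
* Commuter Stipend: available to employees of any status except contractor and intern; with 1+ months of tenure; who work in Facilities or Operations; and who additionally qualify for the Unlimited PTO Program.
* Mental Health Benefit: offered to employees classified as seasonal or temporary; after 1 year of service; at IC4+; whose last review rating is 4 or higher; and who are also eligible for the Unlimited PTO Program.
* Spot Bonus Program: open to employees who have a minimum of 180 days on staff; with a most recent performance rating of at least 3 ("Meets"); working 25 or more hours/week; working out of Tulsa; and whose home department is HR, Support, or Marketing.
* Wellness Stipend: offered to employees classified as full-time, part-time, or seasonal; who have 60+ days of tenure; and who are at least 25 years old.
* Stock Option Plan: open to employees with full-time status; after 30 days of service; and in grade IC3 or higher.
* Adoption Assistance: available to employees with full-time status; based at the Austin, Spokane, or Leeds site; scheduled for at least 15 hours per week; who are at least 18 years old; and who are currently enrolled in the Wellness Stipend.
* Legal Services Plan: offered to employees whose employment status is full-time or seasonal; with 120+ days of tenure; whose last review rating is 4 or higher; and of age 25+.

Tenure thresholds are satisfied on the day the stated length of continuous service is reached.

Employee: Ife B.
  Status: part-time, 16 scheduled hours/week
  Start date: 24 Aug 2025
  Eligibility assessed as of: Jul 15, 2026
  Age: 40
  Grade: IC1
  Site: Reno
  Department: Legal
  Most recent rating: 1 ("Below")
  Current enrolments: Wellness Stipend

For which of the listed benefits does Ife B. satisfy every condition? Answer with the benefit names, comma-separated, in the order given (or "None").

Wellness Stipend

Service from 24 Aug 2025 to Jul 15, 2026: 325 days.
Unlimited PTO Program — status part-time ✓; service 325 days ≥ 2 months (≈60 days) ✓; site Reno ✗ (not Cork) → not eligible.
Commuter Stipend — status part-time ✓ (not excluded); service 325 days ≥ 1 month (≈30 days) ✓; dept Legal ✗ → not eligible.
Mental Health Benefit — status part-time ✗ (requires seasonal or temporary) → not eligible.
Spot Bonus Program — service 325 days ≥ 180 days ✓; rating 1 < 3 ✗ → not eligible.
Wellness Stipend — status part-time ✓; service 325 days ≥ 60 days ✓; age 40 ≥ 25 ✓ → eligible.
Stock Option Plan — status part-time ✗ (requires full-time) → not eligible.
Adoption Assistance — status part-time ✗ (requires full-time) → not eligible.
Legal Services Plan — status part-time ✗ (requires full-time or seasonal) → not eligible.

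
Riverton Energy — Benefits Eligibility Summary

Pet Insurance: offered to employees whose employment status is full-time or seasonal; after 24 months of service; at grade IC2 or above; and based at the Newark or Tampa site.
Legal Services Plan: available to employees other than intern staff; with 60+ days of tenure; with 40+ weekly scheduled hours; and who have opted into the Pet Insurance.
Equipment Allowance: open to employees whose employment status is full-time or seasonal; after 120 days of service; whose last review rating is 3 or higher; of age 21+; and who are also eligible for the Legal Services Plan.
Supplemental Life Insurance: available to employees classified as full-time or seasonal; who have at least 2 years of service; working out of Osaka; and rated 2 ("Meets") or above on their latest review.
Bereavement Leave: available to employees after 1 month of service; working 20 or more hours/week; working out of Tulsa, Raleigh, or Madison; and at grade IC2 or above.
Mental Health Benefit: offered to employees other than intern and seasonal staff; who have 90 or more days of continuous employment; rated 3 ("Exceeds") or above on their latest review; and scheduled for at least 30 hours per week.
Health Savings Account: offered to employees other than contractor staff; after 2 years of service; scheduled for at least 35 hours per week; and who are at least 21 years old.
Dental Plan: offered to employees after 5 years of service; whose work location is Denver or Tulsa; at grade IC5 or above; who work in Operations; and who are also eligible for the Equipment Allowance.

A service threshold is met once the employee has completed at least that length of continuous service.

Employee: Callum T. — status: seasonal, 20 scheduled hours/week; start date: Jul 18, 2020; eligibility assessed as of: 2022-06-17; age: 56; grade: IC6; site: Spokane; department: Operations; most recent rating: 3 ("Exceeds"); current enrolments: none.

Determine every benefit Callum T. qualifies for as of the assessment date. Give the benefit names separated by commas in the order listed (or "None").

None

Service from Jul 18, 2020 to 2022-06-17: 699 days.
Pet Insurance — status seasonal ✓; service 699 days < 24 months (≈720 days) ✗ → not eligible.
Legal Services Plan — status seasonal ✓ (not excluded); service 699 days ≥ 60 days ✓; 20 hrs/wk < 40 ✗ → not eligible.
Equipment Allowance — status seasonal ✓; service 699 days ≥ 120 days ✓; rating 3 ≥ 3 ✓; age 56 ≥ 21 ✓; not eligible for Legal Services Plan ✗ → not eligible.
Supplemental Life Insurance — status seasonal ✓; service 699 days < 2 years (≈730 days) ✗ → not eligible.
Bereavement Leave — service 699 days ≥ 1 month (≈30 days) ✓; 20 hrs/wk ≥ 20 ✓; site Spokane ✗ (not Tulsa, Raleigh, or Madison) → not eligible.
Mental Health Benefit — status seasonal ✗ (excluded) → not eligible.
Health Savings Account — status seasonal ✓ (not excluded); service 699 days < 2 years (≈730 days) ✗ → not eligible.
Dental Plan — service 699 days < 5 years (≈1825 days) ✗ → not eligible.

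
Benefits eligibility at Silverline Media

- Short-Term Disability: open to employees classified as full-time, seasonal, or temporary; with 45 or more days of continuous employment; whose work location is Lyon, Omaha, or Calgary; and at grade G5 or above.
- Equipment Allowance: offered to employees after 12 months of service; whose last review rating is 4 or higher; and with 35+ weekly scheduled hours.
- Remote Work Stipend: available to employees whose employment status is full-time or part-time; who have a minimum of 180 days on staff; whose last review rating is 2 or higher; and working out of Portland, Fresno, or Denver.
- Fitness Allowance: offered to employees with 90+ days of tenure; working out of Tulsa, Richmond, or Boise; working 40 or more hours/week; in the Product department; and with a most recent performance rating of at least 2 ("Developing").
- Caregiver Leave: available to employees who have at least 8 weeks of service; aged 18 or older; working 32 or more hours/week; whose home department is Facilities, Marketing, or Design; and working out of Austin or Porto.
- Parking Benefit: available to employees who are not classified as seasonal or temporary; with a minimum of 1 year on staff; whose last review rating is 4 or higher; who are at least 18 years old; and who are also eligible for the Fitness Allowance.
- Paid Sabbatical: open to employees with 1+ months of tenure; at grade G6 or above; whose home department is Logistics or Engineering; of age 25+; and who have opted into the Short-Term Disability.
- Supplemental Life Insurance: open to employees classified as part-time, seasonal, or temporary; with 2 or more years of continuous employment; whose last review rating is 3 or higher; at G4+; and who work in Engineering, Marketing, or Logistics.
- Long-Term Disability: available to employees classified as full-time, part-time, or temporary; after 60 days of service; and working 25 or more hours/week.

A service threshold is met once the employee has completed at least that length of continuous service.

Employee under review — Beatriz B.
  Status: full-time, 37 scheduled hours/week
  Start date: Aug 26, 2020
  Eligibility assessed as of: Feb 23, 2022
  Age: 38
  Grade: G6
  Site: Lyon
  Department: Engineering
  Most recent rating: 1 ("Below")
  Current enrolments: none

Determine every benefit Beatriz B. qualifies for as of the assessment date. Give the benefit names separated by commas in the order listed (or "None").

Service from Aug 26, 2020 to Feb 23, 2022: 546 days.
Short-Term Disability — status full-time ✓; service 546 days ≥ 45 days ✓; site Lyon ✓; grade G6 ≥ G5 ✓ → eligible.
Equipment Allowance — service 546 days ≥ 12 months (≈360 days) ✓; rating 1 < 4 ✗ → not eligible.
Remote Work Stipend — status full-time ✓; service 546 days ≥ 180 days ✓; rating 1 < 2 ✗ → not eligible.
Fitness Allowance — service 546 days ≥ 90 days ✓; site Lyon ✗ (not Tulsa, Richmond, or Boise) → not eligible.
Caregiver Leave — service 546 days ≥ 8 weeks (≈56 days) ✓; age 38 ≥ 18 ✓; 37 hrs/wk ≥ 32 ✓; dept Engineering ✗ → not eligible.
Parking Benefit — status full-time ✓ (not excluded); service 546 days ≥ 1 year (≈365 days) ✓; rating 1 < 4 ✗ → not eligible.
Paid Sabbatical — service 546 days ≥ 1 month (≈30 days) ✓; grade G6 ≥ G6 ✓; dept Engineering ✓; age 38 ≥ 25 ✓; not enrolled in Short-Term Disability ✗ → not eligible.
Supplemental Life Insurance — status full-time ✗ (requires part-time, seasonal, or temporary) → not eligible.
Long-Term Disability — status full-time ✓; service 546 days ≥ 60 days ✓; 37 hrs/wk ≥ 25 ✓ → eligible.

Short-Term Disability, Long-Term Disability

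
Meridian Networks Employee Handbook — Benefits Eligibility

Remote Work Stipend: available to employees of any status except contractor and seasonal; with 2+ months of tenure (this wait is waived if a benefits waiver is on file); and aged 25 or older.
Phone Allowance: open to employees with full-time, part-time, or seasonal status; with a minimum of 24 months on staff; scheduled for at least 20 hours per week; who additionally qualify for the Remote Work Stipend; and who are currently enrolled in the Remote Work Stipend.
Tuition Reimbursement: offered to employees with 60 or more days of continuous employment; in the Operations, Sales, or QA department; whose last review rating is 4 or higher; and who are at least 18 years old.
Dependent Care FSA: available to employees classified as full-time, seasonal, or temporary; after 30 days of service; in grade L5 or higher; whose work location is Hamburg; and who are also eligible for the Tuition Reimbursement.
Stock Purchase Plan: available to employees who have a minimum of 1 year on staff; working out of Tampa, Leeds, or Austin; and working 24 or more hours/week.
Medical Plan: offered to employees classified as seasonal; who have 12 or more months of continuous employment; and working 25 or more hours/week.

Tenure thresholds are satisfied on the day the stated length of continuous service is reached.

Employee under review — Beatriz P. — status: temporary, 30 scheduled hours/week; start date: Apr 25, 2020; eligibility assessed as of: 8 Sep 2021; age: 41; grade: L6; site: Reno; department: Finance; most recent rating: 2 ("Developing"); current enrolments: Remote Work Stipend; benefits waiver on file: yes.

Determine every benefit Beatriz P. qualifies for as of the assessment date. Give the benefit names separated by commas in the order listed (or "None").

Service from Apr 25, 2020 to 8 Sep 2021: 501 days.
Remote Work Stipend — status temporary ✓ (not excluded); benefits waiver on file ✓; age 41 ≥ 25 ✓ → eligible.
Phone Allowance — status temporary ✗ (requires full-time, part-time, or seasonal) → not eligible.
Tuition Reimbursement — service 501 days ≥ 60 days ✓; dept Finance ✗ → not eligible.
Dependent Care FSA — status temporary ✓; service 501 days ≥ 30 days ✓; grade L6 ≥ L5 ✓; site Reno ✗ (not Hamburg) → not eligible.
Stock Purchase Plan — service 501 days ≥ 1 year (≈365 days) ✓; site Reno ✗ (not Tampa, Leeds, or Austin) → not eligible.
Medical Plan — status temporary ✗ (requires seasonal) → not eligible.

Remote Work Stipend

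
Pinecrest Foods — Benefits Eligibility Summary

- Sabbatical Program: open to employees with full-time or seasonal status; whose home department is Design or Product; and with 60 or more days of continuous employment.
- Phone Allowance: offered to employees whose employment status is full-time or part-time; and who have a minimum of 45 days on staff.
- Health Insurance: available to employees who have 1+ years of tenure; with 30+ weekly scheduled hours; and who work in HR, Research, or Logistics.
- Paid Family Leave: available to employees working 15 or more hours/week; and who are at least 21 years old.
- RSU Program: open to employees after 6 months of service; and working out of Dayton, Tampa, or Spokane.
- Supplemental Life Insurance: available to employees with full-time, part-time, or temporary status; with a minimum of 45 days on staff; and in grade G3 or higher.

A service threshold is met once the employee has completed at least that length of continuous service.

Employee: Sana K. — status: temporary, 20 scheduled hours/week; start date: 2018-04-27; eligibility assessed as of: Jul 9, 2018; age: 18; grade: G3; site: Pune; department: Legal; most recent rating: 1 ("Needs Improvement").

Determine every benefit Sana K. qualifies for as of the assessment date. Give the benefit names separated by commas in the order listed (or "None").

Supplemental Life Insurance

Service from 2018-04-27 to Jul 9, 2018: 73 days.
Sabbatical Program — status temporary ✗ (requires full-time or seasonal) → not eligible.
Phone Allowance — status temporary ✗ (requires full-time or part-time) → not eligible.
Health Insurance — service 73 days < 1 year (≈365 days) ✗ → not eligible.
Paid Family Leave — 20 hrs/wk ≥ 15 ✓; age 18 < 21 ✗ → not eligible.
RSU Program — service 73 days < 6 months (≈180 days) ✗ → not eligible.
Supplemental Life Insurance — status temporary ✓; service 73 days ≥ 45 days ✓; grade G3 ≥ G3 ✓ → eligible.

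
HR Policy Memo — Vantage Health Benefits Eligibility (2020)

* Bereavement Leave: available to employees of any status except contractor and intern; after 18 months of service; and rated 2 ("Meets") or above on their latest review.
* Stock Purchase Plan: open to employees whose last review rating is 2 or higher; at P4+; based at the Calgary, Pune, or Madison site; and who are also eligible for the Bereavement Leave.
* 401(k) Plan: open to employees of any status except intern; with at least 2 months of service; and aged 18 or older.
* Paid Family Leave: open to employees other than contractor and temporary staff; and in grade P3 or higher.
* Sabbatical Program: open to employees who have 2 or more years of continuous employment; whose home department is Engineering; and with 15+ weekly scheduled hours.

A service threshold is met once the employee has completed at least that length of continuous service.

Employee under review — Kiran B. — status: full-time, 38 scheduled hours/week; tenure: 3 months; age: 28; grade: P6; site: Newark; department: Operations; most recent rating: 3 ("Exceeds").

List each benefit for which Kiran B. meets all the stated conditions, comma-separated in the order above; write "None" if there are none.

Bereavement Leave — status full-time ✓ (not excluded); service 3 months < 18 months ✗ → not eligible.
Stock Purchase Plan — rating 3 ≥ 2 ✓; grade P6 ≥ P4 ✓; site Newark ✗ (not Calgary, Pune, or Madison) → not eligible.
401(k) Plan — status full-time ✓ (not excluded); service 3 months ≥ 2 months ✓; age 28 ≥ 18 ✓ → eligible.
Paid Family Leave — status full-time ✓ (not excluded); grade P6 ≥ P3 ✓ → eligible.
Sabbatical Program — service 3 months < 2 years (≈730 days) ✗ → not eligible.

401(k) Plan, Paid Family Leave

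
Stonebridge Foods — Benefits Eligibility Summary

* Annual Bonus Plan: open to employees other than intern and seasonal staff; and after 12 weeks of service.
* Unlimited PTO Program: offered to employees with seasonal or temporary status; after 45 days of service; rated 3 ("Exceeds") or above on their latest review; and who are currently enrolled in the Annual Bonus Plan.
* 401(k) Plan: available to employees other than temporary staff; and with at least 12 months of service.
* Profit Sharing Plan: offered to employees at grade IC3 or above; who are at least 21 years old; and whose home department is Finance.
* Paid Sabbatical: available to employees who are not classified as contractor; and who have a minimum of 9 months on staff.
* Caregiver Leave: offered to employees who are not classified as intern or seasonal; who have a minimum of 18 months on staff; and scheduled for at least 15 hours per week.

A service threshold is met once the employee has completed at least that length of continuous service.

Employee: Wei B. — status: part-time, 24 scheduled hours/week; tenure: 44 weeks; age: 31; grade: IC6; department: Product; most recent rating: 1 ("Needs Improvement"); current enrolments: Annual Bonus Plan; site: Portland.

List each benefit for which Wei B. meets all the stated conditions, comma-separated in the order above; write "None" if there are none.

Annual Bonus Plan — status part-time ✓ (not excluded); service 44 weeks ≥ 12 weeks ✓ → eligible.
Unlimited PTO Program — status part-time ✗ (requires seasonal or temporary) → not eligible.
401(k) Plan — status part-time ✓ (not excluded); service 44 weeks < 12 months (≈360 days) ✗ → not eligible.
Profit Sharing Plan — grade IC6 ≥ IC3 ✓; age 31 ≥ 21 ✓; dept Product ✗ → not eligible.
Paid Sabbatical — status part-time ✓ (not excluded); service 44 weeks ≥ 9 months (≈270 days) ✓ → eligible.
Caregiver Leave — status part-time ✓ (not excluded); service 44 weeks < 18 months (≈540 days) ✗ → not eligible.

Annual Bonus Plan, Paid Sabbatical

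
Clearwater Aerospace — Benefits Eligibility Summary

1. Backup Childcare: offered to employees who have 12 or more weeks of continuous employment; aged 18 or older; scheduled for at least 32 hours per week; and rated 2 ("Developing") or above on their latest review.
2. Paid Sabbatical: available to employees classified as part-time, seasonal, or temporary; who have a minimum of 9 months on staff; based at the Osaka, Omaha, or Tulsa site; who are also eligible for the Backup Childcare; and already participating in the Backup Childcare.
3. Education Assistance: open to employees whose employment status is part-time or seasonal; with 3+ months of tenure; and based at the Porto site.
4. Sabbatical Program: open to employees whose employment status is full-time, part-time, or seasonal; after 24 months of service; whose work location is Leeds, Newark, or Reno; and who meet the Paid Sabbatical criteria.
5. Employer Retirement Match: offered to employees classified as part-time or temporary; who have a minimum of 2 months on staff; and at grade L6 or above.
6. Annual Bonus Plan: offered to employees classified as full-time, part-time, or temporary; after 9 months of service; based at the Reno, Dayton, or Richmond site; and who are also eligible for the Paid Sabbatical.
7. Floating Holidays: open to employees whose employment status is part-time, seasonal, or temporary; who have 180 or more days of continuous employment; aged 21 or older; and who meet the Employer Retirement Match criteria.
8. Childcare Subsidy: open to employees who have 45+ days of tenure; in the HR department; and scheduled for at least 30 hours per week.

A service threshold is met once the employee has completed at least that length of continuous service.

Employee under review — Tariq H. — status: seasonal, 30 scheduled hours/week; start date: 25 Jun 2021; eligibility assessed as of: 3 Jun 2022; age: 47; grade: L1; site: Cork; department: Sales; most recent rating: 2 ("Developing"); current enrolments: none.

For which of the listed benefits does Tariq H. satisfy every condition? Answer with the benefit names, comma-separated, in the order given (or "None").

Service from 25 Jun 2021 to 3 Jun 2022: 343 days.
Backup Childcare — service 343 days ≥ 12 weeks (≈84 days) ✓; age 47 ≥ 18 ✓; 30 hrs/wk < 32 ✗ → not eligible.
Paid Sabbatical — status seasonal ✓; service 343 days ≥ 9 months (≈270 days) ✓; site Cork ✗ (not Osaka, Omaha, or Tulsa) → not eligible.
Education Assistance — status seasonal ✓; service 343 days ≥ 3 months (≈90 days) ✓; site Cork ✗ (not Porto) → not eligible.
Sabbatical Program — status seasonal ✓; service 343 days < 24 months (≈720 days) ✗ → not eligible.
Employer Retirement Match — status seasonal ✗ (requires part-time or temporary) → not eligible.
Annual Bonus Plan — status seasonal ✗ (requires full-time, part-time, or temporary) → not eligible.
Floating Holidays — status seasonal ✓; service 343 days ≥ 180 days ✓; age 47 ≥ 21 ✓; not eligible for Employer Retirement Match ✗ → not eligible.
Childcare Subsidy — service 343 days ≥ 45 days ✓; dept Sales ✗ → not eligible.

None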